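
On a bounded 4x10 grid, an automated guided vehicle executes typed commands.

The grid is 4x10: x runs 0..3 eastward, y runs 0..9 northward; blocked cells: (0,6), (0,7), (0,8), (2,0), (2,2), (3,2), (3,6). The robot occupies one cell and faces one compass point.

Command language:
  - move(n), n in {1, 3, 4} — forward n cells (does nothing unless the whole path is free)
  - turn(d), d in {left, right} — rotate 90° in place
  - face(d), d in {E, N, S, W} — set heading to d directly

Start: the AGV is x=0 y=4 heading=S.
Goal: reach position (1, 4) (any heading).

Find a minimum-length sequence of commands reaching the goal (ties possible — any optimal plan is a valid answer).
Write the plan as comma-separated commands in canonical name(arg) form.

t0: x=0 y=4 heading=S
1. turn(left) → x=0 y=4 heading=E
2. move(1) → x=1 y=4 heading=E
minimal: 2 command(s), checked below 2.

turn(left), move(1)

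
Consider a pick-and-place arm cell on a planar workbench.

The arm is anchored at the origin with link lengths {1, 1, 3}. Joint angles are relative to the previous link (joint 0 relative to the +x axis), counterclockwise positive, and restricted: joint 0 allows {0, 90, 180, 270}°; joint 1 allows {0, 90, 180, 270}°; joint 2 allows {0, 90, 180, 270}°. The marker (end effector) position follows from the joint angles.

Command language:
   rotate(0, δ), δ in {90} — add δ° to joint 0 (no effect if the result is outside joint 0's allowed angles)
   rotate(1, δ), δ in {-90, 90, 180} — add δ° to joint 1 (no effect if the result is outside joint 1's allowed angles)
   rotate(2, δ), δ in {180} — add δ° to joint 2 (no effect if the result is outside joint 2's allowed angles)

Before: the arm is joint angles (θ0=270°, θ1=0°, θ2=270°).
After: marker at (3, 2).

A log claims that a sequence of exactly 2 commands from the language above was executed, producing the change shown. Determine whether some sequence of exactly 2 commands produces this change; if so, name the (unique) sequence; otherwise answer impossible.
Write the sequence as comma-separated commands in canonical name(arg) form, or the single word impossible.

begin: joint angles (θ0=270°, θ1=0°, θ2=270°)
[1] after rotate(0, 90): joint angles (θ0=0°, θ1=0°, θ2=270°)
[2] after rotate(0, 90): joint angles (θ0=90°, θ1=0°, θ2=270°)
no other 2-command option fits: unique.

rotate(0, 90), rotate(0, 90)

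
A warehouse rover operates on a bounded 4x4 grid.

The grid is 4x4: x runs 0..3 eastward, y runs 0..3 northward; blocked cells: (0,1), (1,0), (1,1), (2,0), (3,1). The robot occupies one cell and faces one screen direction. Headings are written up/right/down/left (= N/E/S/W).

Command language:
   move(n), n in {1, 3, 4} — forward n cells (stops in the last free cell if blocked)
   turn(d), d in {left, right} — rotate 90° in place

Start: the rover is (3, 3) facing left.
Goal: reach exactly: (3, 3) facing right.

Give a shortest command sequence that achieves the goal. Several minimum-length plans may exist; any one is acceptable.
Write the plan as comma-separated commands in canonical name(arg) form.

turn(left), turn(left)

begin: (3, 3) facing left
step 1 (turn(left)): (3, 3) facing down
step 2 (turn(left)): (3, 3) facing right
no 1-step plan works, so 2 is optimal.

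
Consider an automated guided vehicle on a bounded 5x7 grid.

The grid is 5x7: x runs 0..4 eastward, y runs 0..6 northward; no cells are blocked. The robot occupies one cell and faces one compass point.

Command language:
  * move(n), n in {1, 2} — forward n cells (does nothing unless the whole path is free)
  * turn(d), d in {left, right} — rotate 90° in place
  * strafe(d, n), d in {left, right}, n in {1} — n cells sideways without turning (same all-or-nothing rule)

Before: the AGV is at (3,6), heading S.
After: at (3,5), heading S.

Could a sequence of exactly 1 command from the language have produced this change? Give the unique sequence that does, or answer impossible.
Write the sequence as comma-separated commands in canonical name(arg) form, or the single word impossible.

move(1)

key: heading stays S — the single command does not turn
initial: at (3,6), heading S
t=1 move(1) ⇒ at (3,5), heading S
all 6 alternatives checked — unique.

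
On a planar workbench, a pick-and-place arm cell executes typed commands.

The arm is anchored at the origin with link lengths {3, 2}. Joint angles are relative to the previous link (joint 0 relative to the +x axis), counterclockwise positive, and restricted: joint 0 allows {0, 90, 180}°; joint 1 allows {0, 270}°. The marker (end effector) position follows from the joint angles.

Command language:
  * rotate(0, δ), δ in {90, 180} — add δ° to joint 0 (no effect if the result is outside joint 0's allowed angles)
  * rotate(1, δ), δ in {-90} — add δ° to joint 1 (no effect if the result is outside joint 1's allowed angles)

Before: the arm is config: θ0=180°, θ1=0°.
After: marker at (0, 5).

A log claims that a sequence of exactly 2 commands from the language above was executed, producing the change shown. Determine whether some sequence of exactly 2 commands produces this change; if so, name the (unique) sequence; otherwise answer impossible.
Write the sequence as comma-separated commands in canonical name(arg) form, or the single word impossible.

key: running rotate(0, 90) before rotate(0, 180) would end elsewhere — order is forced
t0: config: θ0=180°, θ1=0°
[1] after rotate(0, 180): config: θ0=0°, θ1=0°
[2] after rotate(0, 90): config: θ0=90°, θ1=0°
no other 2-command option fits: unique.

rotate(0, 180), rotate(0, 90)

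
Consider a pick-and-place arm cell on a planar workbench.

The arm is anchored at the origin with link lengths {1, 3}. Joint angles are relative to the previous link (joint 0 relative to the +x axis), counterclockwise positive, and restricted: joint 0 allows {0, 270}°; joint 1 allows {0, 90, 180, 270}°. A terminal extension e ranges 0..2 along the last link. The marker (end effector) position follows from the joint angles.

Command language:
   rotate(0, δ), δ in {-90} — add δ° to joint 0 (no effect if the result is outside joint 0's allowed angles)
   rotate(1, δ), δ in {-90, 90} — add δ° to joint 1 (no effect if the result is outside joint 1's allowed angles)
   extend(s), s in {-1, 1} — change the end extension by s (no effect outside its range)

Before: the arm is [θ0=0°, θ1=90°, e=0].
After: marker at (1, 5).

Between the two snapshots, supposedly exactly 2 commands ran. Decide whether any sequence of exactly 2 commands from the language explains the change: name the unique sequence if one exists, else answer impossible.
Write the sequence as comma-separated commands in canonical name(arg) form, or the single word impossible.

t0: [θ0=0°, θ1=90°, e=0]
t=1 extend(1) ⇒ [θ0=0°, θ1=90°, e=1]
t=2 extend(1) ⇒ [θ0=0°, θ1=90°, e=2]
uniquely the one of 25 2-step routes that fits.

extend(1), extend(1)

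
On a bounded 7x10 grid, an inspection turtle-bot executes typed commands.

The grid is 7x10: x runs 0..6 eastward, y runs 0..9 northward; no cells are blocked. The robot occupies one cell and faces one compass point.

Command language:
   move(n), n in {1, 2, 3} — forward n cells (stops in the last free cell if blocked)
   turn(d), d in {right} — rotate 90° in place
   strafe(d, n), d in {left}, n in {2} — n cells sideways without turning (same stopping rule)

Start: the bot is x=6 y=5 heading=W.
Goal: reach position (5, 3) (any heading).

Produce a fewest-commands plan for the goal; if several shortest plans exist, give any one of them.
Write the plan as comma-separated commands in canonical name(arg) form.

initial: x=6 y=5 heading=W
[1] after move(1): x=5 y=5 heading=W
[2] after strafe(left, 2): x=5 y=3 heading=W
shorter routes all fall short; 2 is best.

move(1), strafe(left, 2)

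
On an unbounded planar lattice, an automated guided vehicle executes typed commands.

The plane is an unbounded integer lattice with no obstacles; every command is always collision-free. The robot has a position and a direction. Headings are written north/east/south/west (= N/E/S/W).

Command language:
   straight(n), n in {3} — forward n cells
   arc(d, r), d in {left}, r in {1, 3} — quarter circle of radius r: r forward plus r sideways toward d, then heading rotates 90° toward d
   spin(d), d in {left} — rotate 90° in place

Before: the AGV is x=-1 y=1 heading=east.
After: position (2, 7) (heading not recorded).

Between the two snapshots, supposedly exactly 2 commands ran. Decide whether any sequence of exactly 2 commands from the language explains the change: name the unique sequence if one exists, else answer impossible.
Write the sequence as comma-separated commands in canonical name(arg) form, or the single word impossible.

arc(left, 3), straight(3)

key: order matters: swapping arc(left, 3) and straight(3) lands elsewhere
start: x=-1 y=1 heading=east
step 1 (arc(left, 3)): x=2 y=4 heading=north
step 2 (straight(3)): x=2 y=7 heading=north
no rival 2-sequence matches.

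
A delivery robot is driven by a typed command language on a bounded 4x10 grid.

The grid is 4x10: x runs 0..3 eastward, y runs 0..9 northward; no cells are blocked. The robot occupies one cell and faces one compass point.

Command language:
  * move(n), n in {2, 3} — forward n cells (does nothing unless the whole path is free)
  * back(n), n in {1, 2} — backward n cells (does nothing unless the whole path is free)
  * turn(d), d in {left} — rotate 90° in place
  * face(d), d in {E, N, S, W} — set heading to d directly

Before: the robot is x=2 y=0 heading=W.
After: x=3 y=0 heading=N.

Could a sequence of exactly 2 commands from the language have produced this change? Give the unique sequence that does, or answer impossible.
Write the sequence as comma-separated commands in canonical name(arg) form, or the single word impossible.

back(1), face(N)

key: position moved to (3,0) AND the heading swung to N — translation plus rotation needed
start: x=2 y=0 heading=W
step 1 (back(1)): x=3 y=0 heading=W
step 2 (face(N)): x=3 y=0 heading=N
all 81 alternatives checked — unique.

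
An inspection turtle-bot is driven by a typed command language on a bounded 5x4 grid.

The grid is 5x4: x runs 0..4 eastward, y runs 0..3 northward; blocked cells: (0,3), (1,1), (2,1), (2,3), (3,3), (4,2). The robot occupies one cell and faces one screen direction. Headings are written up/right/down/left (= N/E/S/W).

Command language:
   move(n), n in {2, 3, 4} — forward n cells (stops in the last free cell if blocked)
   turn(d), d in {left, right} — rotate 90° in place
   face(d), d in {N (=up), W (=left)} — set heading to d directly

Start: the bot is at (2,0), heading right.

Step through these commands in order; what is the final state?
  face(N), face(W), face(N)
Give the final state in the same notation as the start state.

initial: at (2,0), heading right
t=1 face(N) ⇒ at (2,0), heading up
t=2 face(W) ⇒ at (2,0), heading left
t=3 face(N) ⇒ at (2,0), heading up

at (2,0), heading up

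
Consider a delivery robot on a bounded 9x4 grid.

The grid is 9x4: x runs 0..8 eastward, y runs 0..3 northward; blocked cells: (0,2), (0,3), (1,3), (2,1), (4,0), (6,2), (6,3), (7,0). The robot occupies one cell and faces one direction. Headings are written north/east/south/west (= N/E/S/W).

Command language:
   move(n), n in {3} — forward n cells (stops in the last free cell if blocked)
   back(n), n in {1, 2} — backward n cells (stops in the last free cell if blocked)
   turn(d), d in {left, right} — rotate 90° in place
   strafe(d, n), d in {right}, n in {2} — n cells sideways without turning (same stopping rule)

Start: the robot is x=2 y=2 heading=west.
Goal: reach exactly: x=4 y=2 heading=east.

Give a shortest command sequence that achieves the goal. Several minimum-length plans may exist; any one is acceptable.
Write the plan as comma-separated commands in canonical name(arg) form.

start: x=2 y=2 heading=west
[1] after turn(right): x=2 y=2 heading=north
[2] after strafe(right, 2): x=4 y=2 heading=north
[3] after turn(right): x=4 y=2 heading=east
no 2-step plan works, so 3 is optimal.

turn(right), strafe(right, 2), turn(right)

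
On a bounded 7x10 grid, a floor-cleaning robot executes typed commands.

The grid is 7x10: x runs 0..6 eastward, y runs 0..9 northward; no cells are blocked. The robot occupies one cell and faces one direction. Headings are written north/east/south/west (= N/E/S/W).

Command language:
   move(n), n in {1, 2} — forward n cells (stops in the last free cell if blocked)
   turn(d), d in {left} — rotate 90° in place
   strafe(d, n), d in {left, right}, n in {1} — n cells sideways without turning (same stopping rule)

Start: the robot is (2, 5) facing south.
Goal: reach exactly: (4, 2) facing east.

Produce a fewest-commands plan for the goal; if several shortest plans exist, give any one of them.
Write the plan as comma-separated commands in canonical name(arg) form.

move(1), move(2), turn(left), move(2)

initial: (2, 5) facing south
t=1 move(1) ⇒ (2, 4) facing south
t=2 move(2) ⇒ (2, 2) facing south
t=3 turn(left) ⇒ (2, 2) facing east
t=4 move(2) ⇒ (4, 2) facing east
minimal: 4 command(s), checked below 4.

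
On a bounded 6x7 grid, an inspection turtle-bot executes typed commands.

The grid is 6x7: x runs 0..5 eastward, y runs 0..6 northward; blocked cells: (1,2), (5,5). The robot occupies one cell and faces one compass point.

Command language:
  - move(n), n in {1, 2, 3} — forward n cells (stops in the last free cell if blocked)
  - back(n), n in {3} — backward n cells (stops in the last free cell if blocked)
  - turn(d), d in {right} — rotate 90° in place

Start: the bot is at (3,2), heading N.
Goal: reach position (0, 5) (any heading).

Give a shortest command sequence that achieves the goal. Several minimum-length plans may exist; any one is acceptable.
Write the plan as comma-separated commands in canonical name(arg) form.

start: at (3,2), heading N
[1] after move(3): at (3,5), heading N
[2] after turn(right): at (3,5), heading E
[3] after back(3): at (0,5), heading E
no 2-step plan works, so 3 is optimal.

move(3), turn(right), back(3)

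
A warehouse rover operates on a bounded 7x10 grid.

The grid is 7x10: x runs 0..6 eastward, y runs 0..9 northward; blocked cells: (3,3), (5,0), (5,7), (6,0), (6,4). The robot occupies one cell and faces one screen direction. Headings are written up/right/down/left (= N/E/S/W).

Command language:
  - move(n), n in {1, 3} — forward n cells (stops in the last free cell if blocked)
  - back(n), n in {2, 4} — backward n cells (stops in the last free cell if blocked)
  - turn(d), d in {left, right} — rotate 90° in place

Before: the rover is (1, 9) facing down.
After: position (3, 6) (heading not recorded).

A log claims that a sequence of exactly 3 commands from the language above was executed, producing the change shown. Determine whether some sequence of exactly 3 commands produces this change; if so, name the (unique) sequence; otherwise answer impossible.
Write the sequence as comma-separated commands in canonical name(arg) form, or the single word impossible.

key: order matters: swapping move(3) and back(2) lands elsewhere
start: (1, 9) facing down
[1] after move(3): (1, 6) facing down
[2] after turn(right): (1, 6) facing left
[3] after back(2): (3, 6) facing left
all 216 alternatives checked — unique.

move(3), turn(right), back(2)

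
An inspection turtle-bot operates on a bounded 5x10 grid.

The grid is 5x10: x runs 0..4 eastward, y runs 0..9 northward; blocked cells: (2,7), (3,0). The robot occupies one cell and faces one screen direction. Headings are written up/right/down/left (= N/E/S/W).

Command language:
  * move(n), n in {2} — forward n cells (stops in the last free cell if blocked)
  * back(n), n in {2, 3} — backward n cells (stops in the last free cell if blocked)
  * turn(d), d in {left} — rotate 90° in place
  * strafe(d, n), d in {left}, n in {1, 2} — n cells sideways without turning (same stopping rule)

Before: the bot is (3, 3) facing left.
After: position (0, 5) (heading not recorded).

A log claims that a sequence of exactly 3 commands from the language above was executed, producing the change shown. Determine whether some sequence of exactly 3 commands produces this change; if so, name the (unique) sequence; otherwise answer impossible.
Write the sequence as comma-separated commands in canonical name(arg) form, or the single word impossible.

impossible

every 3-command combo misses the target.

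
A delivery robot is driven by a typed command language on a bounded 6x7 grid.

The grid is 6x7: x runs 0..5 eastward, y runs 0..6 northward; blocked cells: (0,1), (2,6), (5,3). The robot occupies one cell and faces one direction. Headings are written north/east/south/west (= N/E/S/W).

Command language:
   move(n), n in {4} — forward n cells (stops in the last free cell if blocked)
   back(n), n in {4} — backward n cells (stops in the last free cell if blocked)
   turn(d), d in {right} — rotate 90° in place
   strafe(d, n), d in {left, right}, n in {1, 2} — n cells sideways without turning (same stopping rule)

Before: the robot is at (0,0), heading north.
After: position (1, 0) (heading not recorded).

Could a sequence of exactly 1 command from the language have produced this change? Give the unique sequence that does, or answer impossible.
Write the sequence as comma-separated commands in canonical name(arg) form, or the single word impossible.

strafe(right, 1)

t0: at (0,0), heading north
step 1 (strafe(right, 1)): at (1,0), heading north
no other 1-command option fits: unique.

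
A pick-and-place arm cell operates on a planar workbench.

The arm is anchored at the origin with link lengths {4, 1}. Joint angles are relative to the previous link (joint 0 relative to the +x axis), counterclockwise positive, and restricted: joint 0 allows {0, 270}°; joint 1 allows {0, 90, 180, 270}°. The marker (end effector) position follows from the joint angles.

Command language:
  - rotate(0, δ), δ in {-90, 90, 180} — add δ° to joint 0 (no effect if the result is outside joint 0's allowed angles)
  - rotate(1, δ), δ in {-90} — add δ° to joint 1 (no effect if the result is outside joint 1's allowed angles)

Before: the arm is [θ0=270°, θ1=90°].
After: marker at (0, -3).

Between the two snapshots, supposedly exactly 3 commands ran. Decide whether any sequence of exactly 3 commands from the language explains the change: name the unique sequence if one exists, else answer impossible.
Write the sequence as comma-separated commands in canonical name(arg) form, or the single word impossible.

initial: [θ0=270°, θ1=90°]
1. rotate(1, -90) → [θ0=270°, θ1=0°]
2. rotate(1, -90) → [θ0=270°, θ1=270°]
3. rotate(1, -90) → [θ0=270°, θ1=180°]
all 64 alternatives checked — unique.

rotate(1, -90), rotate(1, -90), rotate(1, -90)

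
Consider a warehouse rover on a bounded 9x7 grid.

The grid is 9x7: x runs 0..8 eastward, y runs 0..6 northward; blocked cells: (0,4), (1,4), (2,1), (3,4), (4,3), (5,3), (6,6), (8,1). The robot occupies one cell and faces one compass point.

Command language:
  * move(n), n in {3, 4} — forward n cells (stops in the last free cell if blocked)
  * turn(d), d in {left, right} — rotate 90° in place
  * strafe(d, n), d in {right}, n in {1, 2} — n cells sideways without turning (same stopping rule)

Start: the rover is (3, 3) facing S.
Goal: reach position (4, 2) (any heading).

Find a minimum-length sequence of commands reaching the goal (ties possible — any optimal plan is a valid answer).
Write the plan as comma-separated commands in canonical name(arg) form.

turn(left), strafe(right, 1), turn(left), strafe(right, 1)

t0: (3, 3) facing S
[1] after turn(left): (3, 3) facing E
[2] after strafe(right, 1): (3, 2) facing E
[3] after turn(left): (3, 2) facing N
[4] after strafe(right, 1): (4, 2) facing N
shorter routes all fall short; 4 is best.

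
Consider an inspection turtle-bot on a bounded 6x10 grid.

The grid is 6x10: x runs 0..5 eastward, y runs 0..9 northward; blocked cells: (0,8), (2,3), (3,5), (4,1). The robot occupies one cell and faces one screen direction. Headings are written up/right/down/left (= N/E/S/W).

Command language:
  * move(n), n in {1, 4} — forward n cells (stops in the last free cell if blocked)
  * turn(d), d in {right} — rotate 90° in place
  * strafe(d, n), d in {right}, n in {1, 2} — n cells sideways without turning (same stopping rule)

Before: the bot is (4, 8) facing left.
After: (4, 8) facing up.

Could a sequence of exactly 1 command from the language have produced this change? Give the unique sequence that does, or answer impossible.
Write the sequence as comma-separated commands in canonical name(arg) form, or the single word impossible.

turn(right)

key: (4,8) unchanged — the single command moves nothing
t0: (4, 8) facing left
t=1 turn(right) ⇒ (4, 8) facing up
no other 1-command option fits: unique.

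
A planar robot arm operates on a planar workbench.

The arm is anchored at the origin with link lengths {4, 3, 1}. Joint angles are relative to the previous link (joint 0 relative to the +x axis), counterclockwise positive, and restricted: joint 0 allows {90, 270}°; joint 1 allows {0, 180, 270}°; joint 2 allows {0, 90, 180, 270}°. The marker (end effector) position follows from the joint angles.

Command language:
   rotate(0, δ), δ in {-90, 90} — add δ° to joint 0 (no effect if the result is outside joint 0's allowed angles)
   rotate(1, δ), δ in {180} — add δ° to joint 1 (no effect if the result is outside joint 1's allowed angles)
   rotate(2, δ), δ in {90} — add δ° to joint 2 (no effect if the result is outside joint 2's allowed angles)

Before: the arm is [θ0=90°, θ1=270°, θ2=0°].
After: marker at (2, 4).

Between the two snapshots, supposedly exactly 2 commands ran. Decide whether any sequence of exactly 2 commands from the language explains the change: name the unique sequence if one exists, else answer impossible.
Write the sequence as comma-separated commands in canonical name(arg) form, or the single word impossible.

from: [θ0=90°, θ1=270°, θ2=0°]
[1] after rotate(2, 90): [θ0=90°, θ1=270°, θ2=90°]
[2] after rotate(2, 90): [θ0=90°, θ1=270°, θ2=180°]
no rival 2-sequence matches.

rotate(2, 90), rotate(2, 90)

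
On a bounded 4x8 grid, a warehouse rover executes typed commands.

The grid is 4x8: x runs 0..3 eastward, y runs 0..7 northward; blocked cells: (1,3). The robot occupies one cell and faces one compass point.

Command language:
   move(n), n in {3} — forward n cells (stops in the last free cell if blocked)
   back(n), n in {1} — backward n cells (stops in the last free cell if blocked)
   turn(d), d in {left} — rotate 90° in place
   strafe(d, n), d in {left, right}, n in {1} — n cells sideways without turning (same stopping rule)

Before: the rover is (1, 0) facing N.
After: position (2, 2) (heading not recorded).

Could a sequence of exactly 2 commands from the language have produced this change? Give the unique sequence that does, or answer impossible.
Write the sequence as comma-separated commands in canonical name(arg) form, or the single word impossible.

key: order matters: swapping move(3) and strafe(right, 1) lands elsewhere
from: (1, 0) facing N
[1] after move(3): (1, 2) facing N
[2] after strafe(right, 1): (2, 2) facing N
no other 2-command option fits: unique.

move(3), strafe(right, 1)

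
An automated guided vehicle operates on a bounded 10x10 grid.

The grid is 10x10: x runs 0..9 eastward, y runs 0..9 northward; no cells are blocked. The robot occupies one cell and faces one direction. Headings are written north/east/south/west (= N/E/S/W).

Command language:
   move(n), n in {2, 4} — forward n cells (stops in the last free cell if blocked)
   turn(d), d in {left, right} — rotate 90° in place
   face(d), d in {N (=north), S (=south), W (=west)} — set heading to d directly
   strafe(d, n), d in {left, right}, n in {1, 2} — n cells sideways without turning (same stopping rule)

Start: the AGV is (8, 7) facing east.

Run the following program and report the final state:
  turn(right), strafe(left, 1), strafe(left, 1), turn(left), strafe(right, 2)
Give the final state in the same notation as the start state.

(9, 5) facing east

begin: (8, 7) facing east
[1] after turn(right): (8, 7) facing south
[2] after strafe(left, 1): (9, 7) facing south
[3] after strafe(left, 1): (9, 7) facing south
[4] after turn(left): (9, 7) facing east
[5] after strafe(right, 2): (9, 5) facing east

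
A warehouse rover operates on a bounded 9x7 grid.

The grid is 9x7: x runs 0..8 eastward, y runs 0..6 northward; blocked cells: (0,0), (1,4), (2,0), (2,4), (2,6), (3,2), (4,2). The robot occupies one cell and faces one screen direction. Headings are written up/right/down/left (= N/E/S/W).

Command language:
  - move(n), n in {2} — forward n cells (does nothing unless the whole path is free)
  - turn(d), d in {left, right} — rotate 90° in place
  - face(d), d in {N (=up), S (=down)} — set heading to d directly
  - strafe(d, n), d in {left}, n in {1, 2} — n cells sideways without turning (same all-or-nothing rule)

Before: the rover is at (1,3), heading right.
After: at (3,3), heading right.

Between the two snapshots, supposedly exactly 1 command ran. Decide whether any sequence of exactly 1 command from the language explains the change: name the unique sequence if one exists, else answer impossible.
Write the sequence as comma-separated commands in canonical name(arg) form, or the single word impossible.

key: still facing E — the one step turns nothing
from: at (1,3), heading right
step 1 (move(2)): at (3,3), heading right
uniquely the one of 7 1-step routes that fits.

move(2)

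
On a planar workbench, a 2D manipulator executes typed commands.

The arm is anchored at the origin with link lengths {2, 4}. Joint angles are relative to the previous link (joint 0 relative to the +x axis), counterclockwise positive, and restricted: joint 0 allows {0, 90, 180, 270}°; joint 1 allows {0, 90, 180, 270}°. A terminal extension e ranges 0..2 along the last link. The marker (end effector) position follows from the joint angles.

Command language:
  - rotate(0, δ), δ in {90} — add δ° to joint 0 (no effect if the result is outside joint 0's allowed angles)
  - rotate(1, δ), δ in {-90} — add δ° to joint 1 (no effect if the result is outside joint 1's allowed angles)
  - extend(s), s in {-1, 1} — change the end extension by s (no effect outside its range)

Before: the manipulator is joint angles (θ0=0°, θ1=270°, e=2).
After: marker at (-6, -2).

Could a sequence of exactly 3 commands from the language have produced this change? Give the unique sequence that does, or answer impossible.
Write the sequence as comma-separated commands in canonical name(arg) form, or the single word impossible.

begin: joint angles (θ0=0°, θ1=270°, e=2)
[1] after rotate(0, 90): joint angles (θ0=90°, θ1=270°, e=2)
[2] after rotate(0, 90): joint angles (θ0=180°, θ1=270°, e=2)
[3] after rotate(0, 90): joint angles (θ0=270°, θ1=270°, e=2)
no rival 3-sequence matches.

rotate(0, 90), rotate(0, 90), rotate(0, 90)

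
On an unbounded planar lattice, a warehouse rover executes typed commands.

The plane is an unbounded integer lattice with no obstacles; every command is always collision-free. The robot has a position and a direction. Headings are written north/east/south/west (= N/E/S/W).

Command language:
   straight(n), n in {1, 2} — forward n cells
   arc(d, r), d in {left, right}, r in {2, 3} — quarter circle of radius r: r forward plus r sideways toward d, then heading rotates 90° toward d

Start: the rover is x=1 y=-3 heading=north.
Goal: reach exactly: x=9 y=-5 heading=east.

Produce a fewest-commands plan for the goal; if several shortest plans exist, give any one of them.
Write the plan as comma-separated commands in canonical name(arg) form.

t0: x=1 y=-3 heading=north
t=1 arc(right, 3) ⇒ x=4 y=0 heading=east
t=2 arc(right, 2) ⇒ x=6 y=-2 heading=south
t=3 arc(left, 3) ⇒ x=9 y=-5 heading=east
minimal: 3 command(s), checked below 3.

arc(right, 3), arc(right, 2), arc(left, 3)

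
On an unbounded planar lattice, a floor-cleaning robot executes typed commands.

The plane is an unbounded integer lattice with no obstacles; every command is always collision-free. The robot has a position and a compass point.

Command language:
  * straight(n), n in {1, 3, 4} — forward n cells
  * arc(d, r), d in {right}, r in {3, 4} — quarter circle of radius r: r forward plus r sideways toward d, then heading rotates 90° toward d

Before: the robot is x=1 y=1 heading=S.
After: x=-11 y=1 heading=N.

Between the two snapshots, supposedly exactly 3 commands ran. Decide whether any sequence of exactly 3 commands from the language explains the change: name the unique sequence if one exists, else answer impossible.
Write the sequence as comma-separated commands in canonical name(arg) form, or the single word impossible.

key: position moved to (-11,1) AND the heading swung to N — translation plus rotation needed
initial: x=1 y=1 heading=S
1. arc(right, 4) → x=-3 y=-3 heading=W
2. straight(4) → x=-7 y=-3 heading=W
3. arc(right, 4) → x=-11 y=1 heading=N
all 125 alternatives checked — unique.

arc(right, 4), straight(4), arc(right, 4)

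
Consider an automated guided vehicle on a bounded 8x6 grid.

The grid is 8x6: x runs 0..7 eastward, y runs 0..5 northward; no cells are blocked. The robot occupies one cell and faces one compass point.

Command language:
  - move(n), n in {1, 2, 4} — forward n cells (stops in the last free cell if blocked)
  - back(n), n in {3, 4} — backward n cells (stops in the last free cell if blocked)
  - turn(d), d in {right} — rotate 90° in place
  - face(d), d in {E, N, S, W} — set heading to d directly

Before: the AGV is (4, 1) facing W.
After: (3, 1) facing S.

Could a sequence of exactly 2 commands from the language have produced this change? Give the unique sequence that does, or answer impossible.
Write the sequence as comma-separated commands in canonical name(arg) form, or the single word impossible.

move(1), face(S)

key: running face(S) before move(1) would end elsewhere — order is forced
t0: (4, 1) facing W
[1] after move(1): (3, 1) facing W
[2] after face(S): (3, 1) facing S
uniquely the one of 100 2-step routes that fits.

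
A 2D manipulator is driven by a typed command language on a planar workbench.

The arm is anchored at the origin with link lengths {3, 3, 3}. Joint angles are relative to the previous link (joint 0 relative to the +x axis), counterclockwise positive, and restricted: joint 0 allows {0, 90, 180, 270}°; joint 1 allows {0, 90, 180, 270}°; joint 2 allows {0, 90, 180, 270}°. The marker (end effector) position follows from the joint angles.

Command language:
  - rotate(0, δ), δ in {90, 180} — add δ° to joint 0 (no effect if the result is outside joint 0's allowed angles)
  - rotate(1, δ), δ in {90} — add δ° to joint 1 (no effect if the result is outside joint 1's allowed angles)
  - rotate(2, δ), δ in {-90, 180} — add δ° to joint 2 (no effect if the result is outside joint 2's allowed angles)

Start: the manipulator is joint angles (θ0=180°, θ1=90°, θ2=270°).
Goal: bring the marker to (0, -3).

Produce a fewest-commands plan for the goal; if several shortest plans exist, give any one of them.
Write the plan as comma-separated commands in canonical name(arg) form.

rotate(2, 180)

t0: joint angles (θ0=180°, θ1=90°, θ2=270°)
t=1 rotate(2, 180) ⇒ joint angles (θ0=180°, θ1=90°, θ2=90°)
no 0-step plan works, so 1 is optimal.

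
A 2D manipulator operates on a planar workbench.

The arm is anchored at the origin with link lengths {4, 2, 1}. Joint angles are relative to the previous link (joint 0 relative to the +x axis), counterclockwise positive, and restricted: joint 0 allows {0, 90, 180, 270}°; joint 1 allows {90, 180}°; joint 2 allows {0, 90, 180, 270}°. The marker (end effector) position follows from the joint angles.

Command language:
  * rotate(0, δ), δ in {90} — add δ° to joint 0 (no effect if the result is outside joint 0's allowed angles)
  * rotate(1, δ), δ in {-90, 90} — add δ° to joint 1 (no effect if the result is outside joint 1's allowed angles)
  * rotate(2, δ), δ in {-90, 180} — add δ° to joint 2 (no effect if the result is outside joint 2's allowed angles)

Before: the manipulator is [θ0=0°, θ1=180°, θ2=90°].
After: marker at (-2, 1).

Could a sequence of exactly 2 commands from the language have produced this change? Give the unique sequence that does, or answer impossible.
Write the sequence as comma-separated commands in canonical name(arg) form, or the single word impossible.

initial: [θ0=0°, θ1=180°, θ2=90°]
t=1 rotate(0, 90) ⇒ [θ0=90°, θ1=180°, θ2=90°]
t=2 rotate(0, 90) ⇒ [θ0=180°, θ1=180°, θ2=90°]
no other 2-command option fits: unique.

rotate(0, 90), rotate(0, 90)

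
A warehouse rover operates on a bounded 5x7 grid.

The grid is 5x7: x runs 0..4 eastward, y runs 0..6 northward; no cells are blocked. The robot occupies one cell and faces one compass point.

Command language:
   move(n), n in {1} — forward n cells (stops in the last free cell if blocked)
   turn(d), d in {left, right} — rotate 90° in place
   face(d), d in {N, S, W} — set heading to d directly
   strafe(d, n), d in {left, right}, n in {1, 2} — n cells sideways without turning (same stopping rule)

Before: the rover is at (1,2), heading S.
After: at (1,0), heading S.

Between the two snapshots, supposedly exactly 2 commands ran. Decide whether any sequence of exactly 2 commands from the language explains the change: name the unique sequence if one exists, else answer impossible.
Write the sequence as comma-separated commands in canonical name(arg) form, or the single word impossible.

key: heading stays S — no command in the sequence turns
from: at (1,2), heading S
t=1 move(1) ⇒ at (1,1), heading S
t=2 move(1) ⇒ at (1,0), heading S
uniquely the one of 100 2-step routes that fits.

move(1), move(1)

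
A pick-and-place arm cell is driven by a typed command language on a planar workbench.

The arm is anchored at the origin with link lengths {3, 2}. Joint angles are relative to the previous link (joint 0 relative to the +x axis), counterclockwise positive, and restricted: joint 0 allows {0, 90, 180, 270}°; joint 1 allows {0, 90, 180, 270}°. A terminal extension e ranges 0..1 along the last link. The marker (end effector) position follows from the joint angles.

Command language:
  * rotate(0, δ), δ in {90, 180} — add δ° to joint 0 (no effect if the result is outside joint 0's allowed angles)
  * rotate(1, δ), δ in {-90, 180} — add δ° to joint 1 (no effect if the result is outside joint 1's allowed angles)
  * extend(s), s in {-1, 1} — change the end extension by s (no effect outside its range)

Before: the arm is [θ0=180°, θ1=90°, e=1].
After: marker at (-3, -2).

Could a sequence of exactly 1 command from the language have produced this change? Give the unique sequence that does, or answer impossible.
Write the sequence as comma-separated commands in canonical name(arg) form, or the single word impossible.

from: [θ0=180°, θ1=90°, e=1]
1. extend(-1) → [θ0=180°, θ1=90°, e=0]
no rival 1-sequence matches.

extend(-1)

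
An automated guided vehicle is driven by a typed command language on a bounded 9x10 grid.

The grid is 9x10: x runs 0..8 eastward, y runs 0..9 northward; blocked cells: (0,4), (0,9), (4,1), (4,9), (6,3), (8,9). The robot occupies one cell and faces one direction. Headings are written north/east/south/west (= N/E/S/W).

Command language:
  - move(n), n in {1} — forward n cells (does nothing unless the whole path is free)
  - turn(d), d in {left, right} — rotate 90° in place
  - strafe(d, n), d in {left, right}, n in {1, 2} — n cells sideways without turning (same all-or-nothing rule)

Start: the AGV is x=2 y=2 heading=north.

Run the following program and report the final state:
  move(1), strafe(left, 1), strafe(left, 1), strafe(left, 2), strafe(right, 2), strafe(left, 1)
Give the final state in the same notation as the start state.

x=1 y=3 heading=north

begin: x=2 y=2 heading=north
step 1 (move(1)): x=2 y=3 heading=north
step 2 (strafe(left, 1)): x=1 y=3 heading=north
step 3 (strafe(left, 1)): x=0 y=3 heading=north
step 4 (strafe(left, 2)): x=0 y=3 heading=north
step 5 (strafe(right, 2)): x=2 y=3 heading=north
step 6 (strafe(left, 1)): x=1 y=3 heading=north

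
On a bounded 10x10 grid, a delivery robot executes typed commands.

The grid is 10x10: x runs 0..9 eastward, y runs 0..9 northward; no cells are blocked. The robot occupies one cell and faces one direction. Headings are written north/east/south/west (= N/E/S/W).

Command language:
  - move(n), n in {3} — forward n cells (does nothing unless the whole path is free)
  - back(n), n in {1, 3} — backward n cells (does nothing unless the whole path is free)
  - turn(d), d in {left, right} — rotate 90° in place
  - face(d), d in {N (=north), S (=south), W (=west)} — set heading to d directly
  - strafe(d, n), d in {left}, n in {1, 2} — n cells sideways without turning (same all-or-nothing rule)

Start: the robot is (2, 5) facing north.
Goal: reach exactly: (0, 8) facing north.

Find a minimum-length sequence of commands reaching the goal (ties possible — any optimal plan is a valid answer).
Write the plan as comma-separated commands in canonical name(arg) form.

begin: (2, 5) facing north
t=1 move(3) ⇒ (2, 8) facing north
t=2 strafe(left, 2) ⇒ (0, 8) facing north
minimal: 2 command(s), checked below 2.

move(3), strafe(left, 2)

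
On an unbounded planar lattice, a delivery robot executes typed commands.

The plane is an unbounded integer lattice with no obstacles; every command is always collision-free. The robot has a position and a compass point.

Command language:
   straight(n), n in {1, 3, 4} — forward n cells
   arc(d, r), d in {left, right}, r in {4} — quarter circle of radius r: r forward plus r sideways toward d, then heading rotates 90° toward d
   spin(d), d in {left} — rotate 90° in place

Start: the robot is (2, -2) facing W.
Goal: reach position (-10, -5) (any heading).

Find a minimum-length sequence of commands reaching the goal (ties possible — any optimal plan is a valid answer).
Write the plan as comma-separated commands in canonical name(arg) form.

begin: (2, -2) facing W
[1] after arc(left, 4): (-2, -6) facing S
[2] after arc(right, 4): (-6, -10) facing W
[3] after arc(right, 4): (-10, -6) facing N
[4] after straight(1): (-10, -5) facing N
minimal: 4 command(s), checked below 4.

arc(left, 4), arc(right, 4), arc(right, 4), straight(1)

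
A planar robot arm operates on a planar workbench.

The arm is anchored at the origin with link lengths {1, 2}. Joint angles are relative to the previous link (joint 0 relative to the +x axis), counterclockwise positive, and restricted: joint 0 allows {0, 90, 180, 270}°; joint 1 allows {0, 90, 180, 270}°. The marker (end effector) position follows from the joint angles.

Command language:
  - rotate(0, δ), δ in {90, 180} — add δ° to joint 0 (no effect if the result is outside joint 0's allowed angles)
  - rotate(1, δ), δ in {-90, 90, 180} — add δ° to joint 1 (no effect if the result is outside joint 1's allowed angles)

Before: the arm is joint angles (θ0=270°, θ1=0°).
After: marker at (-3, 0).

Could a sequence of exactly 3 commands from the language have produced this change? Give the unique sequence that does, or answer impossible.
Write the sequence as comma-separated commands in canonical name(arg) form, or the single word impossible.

from: joint angles (θ0=270°, θ1=0°)
[1] after rotate(0, 90): joint angles (θ0=0°, θ1=0°)
[2] after rotate(0, 90): joint angles (θ0=90°, θ1=0°)
[3] after rotate(0, 90): joint angles (θ0=180°, θ1=0°)
uniquely the one of 125 3-step routes that fits.

rotate(0, 90), rotate(0, 90), rotate(0, 90)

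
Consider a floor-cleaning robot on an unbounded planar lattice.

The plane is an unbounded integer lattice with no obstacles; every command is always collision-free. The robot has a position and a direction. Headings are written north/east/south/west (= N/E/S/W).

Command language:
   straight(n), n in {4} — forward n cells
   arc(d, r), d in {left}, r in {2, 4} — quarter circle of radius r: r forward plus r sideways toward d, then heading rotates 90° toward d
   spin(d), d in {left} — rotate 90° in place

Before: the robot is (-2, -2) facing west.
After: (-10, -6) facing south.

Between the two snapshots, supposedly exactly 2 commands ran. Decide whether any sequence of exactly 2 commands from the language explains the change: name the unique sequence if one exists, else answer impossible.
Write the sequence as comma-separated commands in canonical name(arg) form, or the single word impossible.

straight(4), arc(left, 4)

key: order matters: swapping straight(4) and arc(left, 4) lands elsewhere
from: (-2, -2) facing west
step 1 (straight(4)): (-6, -2) facing west
step 2 (arc(left, 4)): (-10, -6) facing south
no other 2-command option fits: unique.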